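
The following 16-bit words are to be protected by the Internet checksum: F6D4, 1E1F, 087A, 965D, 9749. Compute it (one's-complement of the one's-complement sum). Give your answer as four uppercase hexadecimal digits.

B4EA

One's-complement addition (fold any carry out of bit 15 back into bit 0):
  0xF6D4 + 0x1E1F = 0x114F3 → wrap carry → 0x14F4
  0x14F4 + 0x087A = 0x01D6E
  0x1D6E + 0x965D = 0x0B3CB
  0xB3CB + 0x9749 = 0x14B14 → wrap carry → 0x4B15
One's-complement sum = 0x4B15.
Checksum = ~0x4B15 & 0xFFFF = 0xB4EA.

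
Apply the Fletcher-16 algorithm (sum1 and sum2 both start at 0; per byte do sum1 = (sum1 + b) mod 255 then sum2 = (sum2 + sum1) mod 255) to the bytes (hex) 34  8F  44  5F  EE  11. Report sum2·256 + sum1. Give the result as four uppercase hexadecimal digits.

2567

Running sums (mod 255):
  after byte 0 (34): sum1=52, sum2=52
  after byte 1 (8F): sum1=195, sum2=247
  after byte 2 (44): sum1=8, sum2=0
  after byte 3 (5F): sum1=103, sum2=103
  after byte 4 (EE): sum1=86, sum2=189
  after byte 5 (11): sum1=103, sum2=37
Checksum = sum2·256 + sum1 = 37·256 + 103 = 9575 = 0x2567.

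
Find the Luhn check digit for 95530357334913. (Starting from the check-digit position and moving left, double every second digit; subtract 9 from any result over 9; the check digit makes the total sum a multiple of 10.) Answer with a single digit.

4

Partial digits right→left: 3 1 9 4 3 3 7 5 3 0 3 5 5 9
Double every second digit counting from the check-digit position (so the 1st, 3rd, 5th, ... of the partial from the right).
  doubled (with −9 where >9): 6 9 6 5 6 6 1 → sum 39
  kept as-is: 1 4 3 5 0 5 9 → sum 27
Total = 39 + 27 = 66.
Check digit = (10 − (66 mod 10)) mod 10 = 4.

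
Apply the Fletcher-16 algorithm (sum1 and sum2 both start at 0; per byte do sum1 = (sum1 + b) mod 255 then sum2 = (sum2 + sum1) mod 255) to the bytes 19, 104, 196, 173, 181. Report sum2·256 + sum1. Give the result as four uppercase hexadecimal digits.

60A3

Running sums (mod 255):
  after byte 0 (19): sum1=19, sum2=19
  after byte 1 (104): sum1=123, sum2=142
  after byte 2 (196): sum1=64, sum2=206
  after byte 3 (173): sum1=237, sum2=188
  after byte 4 (181): sum1=163, sum2=96
Checksum = sum2·256 + sum1 = 96·256 + 163 = 24739 = 0x60A3.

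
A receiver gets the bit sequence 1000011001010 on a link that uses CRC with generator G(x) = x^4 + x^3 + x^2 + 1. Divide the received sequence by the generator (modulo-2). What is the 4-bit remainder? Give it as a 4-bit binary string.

Modulo-2 division of 1000011001010 by 11101:
  pos 0: 10000 XOR 11101 = 01101
  pos 1: 11011 XOR 11101 = 00110
  pos 3: 11010 XOR 11101 = 00111
  pos 5: 11101 XOR 11101 = 00000
Remainder = 0010 (nonzero — an error is detected).

0010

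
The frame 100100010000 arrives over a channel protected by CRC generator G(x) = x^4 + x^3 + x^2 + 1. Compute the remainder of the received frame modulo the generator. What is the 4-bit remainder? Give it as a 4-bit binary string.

Modulo-2 division of 100100010000 by 11101:
  pos 0: 10010 XOR 11101 = 01111
  pos 1: 11110 XOR 11101 = 00011
  pos 4: 11010 XOR 11101 = 00111
  pos 6: 11100 XOR 11101 = 00001
Remainder = 0010 (nonzero — an error is detected).

0010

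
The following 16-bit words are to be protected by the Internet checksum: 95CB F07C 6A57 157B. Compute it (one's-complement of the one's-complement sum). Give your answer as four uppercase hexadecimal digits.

One's-complement addition (fold any carry out of bit 15 back into bit 0):
  0x95CB + 0xF07C = 0x18647 → wrap carry → 0x8648
  0x8648 + 0x6A57 = 0x0F09F
  0xF09F + 0x157B = 0x1061A → wrap carry → 0x061B
One's-complement sum = 0x061B.
Checksum = ~0x061B & 0xFFFF = 0xF9E4.

F9E4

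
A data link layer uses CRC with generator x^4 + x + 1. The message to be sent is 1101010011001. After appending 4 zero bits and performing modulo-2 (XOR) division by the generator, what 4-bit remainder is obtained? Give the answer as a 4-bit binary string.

Append 4 zeros: 11010100110010000. Divide by 10011 (XOR where the leading bit is 1):
  pos 0: 11010 XOR 10011 = 01001
  pos 1: 10011 XOR 10011 = 00000
  pos 8: 11001 XOR 10011 = 01010
  pos 9: 10100 XOR 10011 = 00111
  pos 11: 11100 XOR 10011 = 01111
  pos 12: 11110 XOR 10011 = 01101
Remainder (last 4 bits) = 1101. This is the CRC / FCS.

1101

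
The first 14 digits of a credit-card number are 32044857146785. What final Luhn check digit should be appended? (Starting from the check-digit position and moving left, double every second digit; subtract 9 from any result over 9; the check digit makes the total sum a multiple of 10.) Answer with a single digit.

5

Partial digits right→left: 5 8 7 6 4 1 7 5 8 4 4 0 2 3
Double every second digit counting from the check-digit position (so the 1st, 3rd, 5th, ... of the partial from the right).
  doubled (with −9 where >9): 1 5 8 5 7 8 4 → sum 38
  kept as-is: 8 6 1 5 4 0 3 → sum 27
Total = 38 + 27 = 65.
Check digit = (10 − (65 mod 10)) mod 10 = 5.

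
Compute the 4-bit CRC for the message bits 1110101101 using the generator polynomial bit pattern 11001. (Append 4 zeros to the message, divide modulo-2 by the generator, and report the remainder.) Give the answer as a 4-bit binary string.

Append 4 zeros: 11101011010000. Divide by 11001 (XOR where the leading bit is 1):
  pos 0: 11101 XOR 11001 = 00100
  pos 2: 10001 XOR 11001 = 01000
  pos 3: 10001 XOR 11001 = 01000
  pos 4: 10000 XOR 11001 = 01001
  pos 5: 10011 XOR 11001 = 01010
  pos 6: 10100 XOR 11001 = 01101
  pos 7: 11010 XOR 11001 = 00011
Remainder (last 4 bits) = 1100. This is the CRC / FCS.

1100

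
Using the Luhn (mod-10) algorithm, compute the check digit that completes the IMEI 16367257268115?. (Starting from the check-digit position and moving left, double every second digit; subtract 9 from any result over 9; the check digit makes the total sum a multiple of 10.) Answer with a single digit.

Partial digits right→left: 5 1 1 8 6 2 7 5 2 7 6 3 6 1
Double every second digit counting from the check-digit position (so the 1st, 3rd, 5th, ... of the partial from the right).
  doubled (with −9 where >9): 1 2 3 5 4 3 3 → sum 21
  kept as-is: 1 8 2 5 7 3 1 → sum 27
Total = 21 + 27 = 48.
Check digit = (10 − (48 mod 10)) mod 10 = 2.

2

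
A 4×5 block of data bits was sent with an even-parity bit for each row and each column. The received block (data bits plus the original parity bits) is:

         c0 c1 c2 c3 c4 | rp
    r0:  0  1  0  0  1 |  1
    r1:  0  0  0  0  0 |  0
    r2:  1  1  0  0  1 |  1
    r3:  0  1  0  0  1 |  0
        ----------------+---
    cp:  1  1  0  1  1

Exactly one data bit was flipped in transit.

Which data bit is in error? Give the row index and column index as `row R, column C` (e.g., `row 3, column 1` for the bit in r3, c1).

row 0, column 3

Recompute each row's even parity and compare to rp:
  r0: data parity 0, sent rp 1 → mismatch
  r1: data parity 0, sent rp 0 → ok
  r2: data parity 1, sent rp 1 → ok
  r3: data parity 0, sent rp 0 → ok
Recompute each column's even parity and compare to cp:
  c0: data parity 1, sent cp 1 → ok
  c1: data parity 1, sent cp 1 → ok
  c2: data parity 0, sent cp 0 → ok
  c3: data parity 0, sent cp 1 → mismatch
  c4: data parity 1, sent cp 1 → ok
Exactly one row (r0) and one column (c3) fail → the flipped bit is at their intersection.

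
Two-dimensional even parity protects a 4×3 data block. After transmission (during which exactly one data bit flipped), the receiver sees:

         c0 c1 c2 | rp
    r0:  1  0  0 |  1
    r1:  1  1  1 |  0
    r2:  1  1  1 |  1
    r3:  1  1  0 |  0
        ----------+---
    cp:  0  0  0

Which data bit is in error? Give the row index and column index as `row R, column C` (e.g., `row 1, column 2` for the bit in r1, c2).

row 1, column 1

Recompute each row's even parity and compare to rp:
  r0: data parity 1, sent rp 1 → ok
  r1: data parity 1, sent rp 0 → mismatch
  r2: data parity 1, sent rp 1 → ok
  r3: data parity 0, sent rp 0 → ok
Recompute each column's even parity and compare to cp:
  c0: data parity 0, sent cp 0 → ok
  c1: data parity 1, sent cp 0 → mismatch
  c2: data parity 0, sent cp 0 → ok
Exactly one row (r1) and one column (c1) fail → the flipped bit is at their intersection.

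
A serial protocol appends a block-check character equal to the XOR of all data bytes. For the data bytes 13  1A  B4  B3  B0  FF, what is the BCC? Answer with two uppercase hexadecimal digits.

XOR the bytes together:
  start with 0x13
  0x13 ⊕ 0x1A = 0x09
  0x09 ⊕ 0xB4 = 0xBD
  0xBD ⊕ 0xB3 = 0x0E
  0x0E ⊕ 0xB0 = 0xBE
  0xBE ⊕ 0xFF = 0x41

41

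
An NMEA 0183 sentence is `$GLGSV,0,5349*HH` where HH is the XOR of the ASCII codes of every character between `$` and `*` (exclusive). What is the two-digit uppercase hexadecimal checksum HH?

72

XOR the ASCII codes of the payload characters:
  'G' = 0x47 → acc = 0x47
  'L' = 0x4C → acc = 0x0B
  'G' = 0x47 → acc = 0x4C
  'S' = 0x53 → acc = 0x1F
  'V' = 0x56 → acc = 0x49
  ',' = 0x2C → acc = 0x65
  '0' = 0x30 → acc = 0x55
  ',' = 0x2C → acc = 0x79
  '5' = 0x35 → acc = 0x4C
  '3' = 0x33 → acc = 0x7F
  '4' = 0x34 → acc = 0x4B
  '9' = 0x39 → acc = 0x72
Checksum = 0x72.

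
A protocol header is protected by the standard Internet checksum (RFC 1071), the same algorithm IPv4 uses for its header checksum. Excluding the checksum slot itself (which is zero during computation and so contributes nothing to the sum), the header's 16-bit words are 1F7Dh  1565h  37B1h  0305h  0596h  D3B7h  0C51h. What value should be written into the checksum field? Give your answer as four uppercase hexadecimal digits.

AAC8

One's-complement addition (fold any carry out of bit 15 back into bit 0):
  0x1F7D + 0x1565 = 0x034E2
  0x34E2 + 0x37B1 = 0x06C93
  0x6C93 + 0x0305 = 0x06F98
  0x6F98 + 0x0596 = 0x0752E
  0x752E + 0xD3B7 = 0x148E5 → wrap carry → 0x48E6
  0x48E6 + 0x0C51 = 0x05537
One's-complement sum = 0x5537.
Checksum = ~0x5537 & 0xFFFF = 0xAAC8.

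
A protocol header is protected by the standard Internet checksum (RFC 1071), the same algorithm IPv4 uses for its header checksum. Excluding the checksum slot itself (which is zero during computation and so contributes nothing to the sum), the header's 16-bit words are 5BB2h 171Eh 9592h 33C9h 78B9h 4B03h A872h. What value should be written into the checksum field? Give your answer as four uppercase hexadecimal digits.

57A4

One's-complement addition (fold any carry out of bit 15 back into bit 0):
  0x5BB2 + 0x171E = 0x072D0
  0x72D0 + 0x9592 = 0x10862 → wrap carry → 0x0863
  0x0863 + 0x33C9 = 0x03C2C
  0x3C2C + 0x78B9 = 0x0B4E5
  0xB4E5 + 0x4B03 = 0x0FFE8
  0xFFE8 + 0xA872 = 0x1A85A → wrap carry → 0xA85B
One's-complement sum = 0xA85B.
Checksum = ~0xA85B & 0xFFFF = 0x57A4.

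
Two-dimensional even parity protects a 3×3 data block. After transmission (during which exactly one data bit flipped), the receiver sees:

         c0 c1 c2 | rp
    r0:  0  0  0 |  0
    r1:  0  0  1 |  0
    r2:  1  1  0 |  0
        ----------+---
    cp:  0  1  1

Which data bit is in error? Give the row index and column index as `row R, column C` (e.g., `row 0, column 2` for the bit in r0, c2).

Recompute each row's even parity and compare to rp:
  r0: data parity 0, sent rp 0 → ok
  r1: data parity 1, sent rp 0 → mismatch
  r2: data parity 0, sent rp 0 → ok
Recompute each column's even parity and compare to cp:
  c0: data parity 1, sent cp 0 → mismatch
  c1: data parity 1, sent cp 1 → ok
  c2: data parity 1, sent cp 1 → ok
Exactly one row (r1) and one column (c0) fail → the flipped bit is at their intersection.

row 1, column 0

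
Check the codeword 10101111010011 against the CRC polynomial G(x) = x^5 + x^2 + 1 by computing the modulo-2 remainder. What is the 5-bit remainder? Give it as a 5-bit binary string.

Modulo-2 division of 10101111010011 by 100101:
  pos 0: 101011 XOR 100101 = 001110
  pos 2: 111011 XOR 100101 = 011110
  pos 3: 111100 XOR 100101 = 011001
  pos 4: 110011 XOR 100101 = 010110
  pos 5: 101100 XOR 100101 = 001001
  pos 7: 100101 XOR 100101 = 000000
Remainder = 00001 (nonzero — an error is detected).

00001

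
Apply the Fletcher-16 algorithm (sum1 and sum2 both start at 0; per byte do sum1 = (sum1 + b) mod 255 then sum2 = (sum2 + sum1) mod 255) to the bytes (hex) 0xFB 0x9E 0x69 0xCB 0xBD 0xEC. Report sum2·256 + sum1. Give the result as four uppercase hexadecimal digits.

Running sums (mod 255):
  after byte 0 (0xFB): sum1=251, sum2=251
  after byte 1 (0x9E): sum1=154, sum2=150
  after byte 2 (0x69): sum1=4, sum2=154
  after byte 3 (0xCB): sum1=207, sum2=106
  after byte 4 (0xBD): sum1=141, sum2=247
  after byte 5 (0xEC): sum1=122, sum2=114
Checksum = sum2·256 + sum1 = 114·256 + 122 = 29306 = 0x727A.

727A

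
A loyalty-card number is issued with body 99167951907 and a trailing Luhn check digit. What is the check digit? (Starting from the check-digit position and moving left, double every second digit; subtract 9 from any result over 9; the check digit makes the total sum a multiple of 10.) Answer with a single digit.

4

Partial digits right→left: 7 0 9 1 5 9 7 6 1 9 9
Double every second digit counting from the check-digit position (so the 1st, 3rd, 5th, ... of the partial from the right).
  doubled (with −9 where >9): 5 9 1 5 2 9 → sum 31
  kept as-is: 0 1 9 6 9 → sum 25
Total = 31 + 25 = 56.
Check digit = (10 − (56 mod 10)) mod 10 = 4.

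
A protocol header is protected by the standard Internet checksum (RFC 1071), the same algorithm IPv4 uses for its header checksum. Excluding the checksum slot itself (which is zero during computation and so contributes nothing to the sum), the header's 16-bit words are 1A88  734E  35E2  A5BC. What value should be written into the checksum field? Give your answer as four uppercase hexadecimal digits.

One's-complement addition (fold any carry out of bit 15 back into bit 0):
  0x1A88 + 0x734E = 0x08DD6
  0x8DD6 + 0x35E2 = 0x0C3B8
  0xC3B8 + 0xA5BC = 0x16974 → wrap carry → 0x6975
One's-complement sum = 0x6975.
Checksum = ~0x6975 & 0xFFFF = 0x968A.

968A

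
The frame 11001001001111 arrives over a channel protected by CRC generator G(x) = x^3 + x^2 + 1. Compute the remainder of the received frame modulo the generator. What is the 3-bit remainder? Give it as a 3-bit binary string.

Modulo-2 division of 11001001001111 by 1101:
  pos 0: 1100 XOR 1101 = 0001
  pos 3: 1100 XOR 1101 = 0001
  pos 6: 1100 XOR 1101 = 0001
  pos 9: 1111 XOR 1101 = 0010
Remainder = 101 (nonzero — an error is detected).

101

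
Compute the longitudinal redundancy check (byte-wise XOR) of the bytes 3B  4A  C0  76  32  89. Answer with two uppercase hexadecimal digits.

XOR the bytes together:
  start with 0x3B
  0x3B ⊕ 0x4A = 0x71
  0x71 ⊕ 0xC0 = 0xB1
  0xB1 ⊕ 0x76 = 0xC7
  0xC7 ⊕ 0x32 = 0xF5
  0xF5 ⊕ 0x89 = 0x7C

7C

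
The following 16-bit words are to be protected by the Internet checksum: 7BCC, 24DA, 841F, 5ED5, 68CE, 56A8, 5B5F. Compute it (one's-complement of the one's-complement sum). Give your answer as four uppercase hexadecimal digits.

One's-complement addition (fold any carry out of bit 15 back into bit 0):
  0x7BCC + 0x24DA = 0x0A0A6
  0xA0A6 + 0x841F = 0x124C5 → wrap carry → 0x24C6
  0x24C6 + 0x5ED5 = 0x0839B
  0x839B + 0x68CE = 0x0EC69
  0xEC69 + 0x56A8 = 0x14311 → wrap carry → 0x4312
  0x4312 + 0x5B5F = 0x09E71
One's-complement sum = 0x9E71.
Checksum = ~0x9E71 & 0xFFFF = 0x618E.

618E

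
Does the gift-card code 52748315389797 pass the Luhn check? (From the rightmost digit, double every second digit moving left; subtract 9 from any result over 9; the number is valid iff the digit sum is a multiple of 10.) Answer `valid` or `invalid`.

invalid

From the right, keep odd positions and double even positions (subtract 9 from any doubled value over 9):
  doubled (positions 2,4,...): 9 9 6 2 7 5 1 → sum 39
  kept (positions 1,3,...): 7 7 8 5 3 4 2 → sum 36
Total = 75.
75 mod 10 = 5, so the number is invalid.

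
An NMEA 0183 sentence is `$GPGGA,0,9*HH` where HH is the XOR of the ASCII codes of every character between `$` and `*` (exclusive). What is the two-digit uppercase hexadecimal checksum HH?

5F

XOR the ASCII codes of the payload characters:
  'G' = 0x47 → acc = 0x47
  'P' = 0x50 → acc = 0x17
  'G' = 0x47 → acc = 0x50
  'G' = 0x47 → acc = 0x17
  'A' = 0x41 → acc = 0x56
  ',' = 0x2C → acc = 0x7A
  '0' = 0x30 → acc = 0x4A
  ',' = 0x2C → acc = 0x66
  '9' = 0x39 → acc = 0x5F
Checksum = 0x5F.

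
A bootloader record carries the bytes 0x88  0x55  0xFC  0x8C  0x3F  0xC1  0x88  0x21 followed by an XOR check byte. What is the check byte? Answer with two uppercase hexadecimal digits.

XOR the bytes together:
  start with 0x88
  0x88 ⊕ 0x55 = 0xDD
  0xDD ⊕ 0xFC = 0x21
  0x21 ⊕ 0x8C = 0xAD
  0xAD ⊕ 0x3F = 0x92
  0x92 ⊕ 0xC1 = 0x53
  0x53 ⊕ 0x88 = 0xDB
  0xDB ⊕ 0x21 = 0xFA

FA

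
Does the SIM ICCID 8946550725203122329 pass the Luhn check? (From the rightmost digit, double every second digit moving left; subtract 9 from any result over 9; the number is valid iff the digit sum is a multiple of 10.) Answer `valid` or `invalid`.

From the right, keep odd positions and double even positions (subtract 9 from any doubled value over 9):
  doubled (positions 2,4,...): 4 4 2 0 1 5 1 3 9 → sum 29
  kept (positions 1,3,...): 9 3 2 3 2 2 0 5 4 8 → sum 38
Total = 67.
67 mod 10 = 7, so the number is invalid.

invalid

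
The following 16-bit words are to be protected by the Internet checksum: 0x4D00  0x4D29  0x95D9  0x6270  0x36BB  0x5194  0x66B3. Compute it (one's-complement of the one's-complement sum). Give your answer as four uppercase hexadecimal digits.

One's-complement addition (fold any carry out of bit 15 back into bit 0):
  0x4D00 + 0x4D29 = 0x09A29
  0x9A29 + 0x95D9 = 0x13002 → wrap carry → 0x3003
  0x3003 + 0x6270 = 0x09273
  0x9273 + 0x36BB = 0x0C92E
  0xC92E + 0x5194 = 0x11AC2 → wrap carry → 0x1AC3
  0x1AC3 + 0x66B3 = 0x08176
One's-complement sum = 0x8176.
Checksum = ~0x8176 & 0xFFFF = 0x7E89.

7E89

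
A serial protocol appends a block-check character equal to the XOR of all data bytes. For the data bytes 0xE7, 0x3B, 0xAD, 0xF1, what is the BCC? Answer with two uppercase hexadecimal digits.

XOR the bytes together:
  start with 0xE7
  0xE7 ⊕ 0x3B = 0xDC
  0xDC ⊕ 0xAD = 0x71
  0x71 ⊕ 0xF1 = 0x80

80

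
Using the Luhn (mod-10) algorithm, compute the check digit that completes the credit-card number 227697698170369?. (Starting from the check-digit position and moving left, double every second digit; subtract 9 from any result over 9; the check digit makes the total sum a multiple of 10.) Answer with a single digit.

Partial digits right→left: 9 6 3 0 7 1 8 9 6 7 9 6 7 2 2
Double every second digit counting from the check-digit position (so the 1st, 3rd, 5th, ... of the partial from the right).
  doubled (with −9 where >9): 9 6 5 7 3 9 5 4 → sum 48
  kept as-is: 6 0 1 9 7 6 2 → sum 31
Total = 48 + 31 = 79.
Check digit = (10 − (79 mod 10)) mod 10 = 1.

1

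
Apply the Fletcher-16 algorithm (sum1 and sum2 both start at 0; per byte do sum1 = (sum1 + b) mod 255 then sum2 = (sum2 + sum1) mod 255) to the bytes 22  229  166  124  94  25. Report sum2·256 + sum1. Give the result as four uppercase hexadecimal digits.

E796

Running sums (mod 255):
  after byte 0 (22): sum1=22, sum2=22
  after byte 1 (229): sum1=251, sum2=18
  after byte 2 (166): sum1=162, sum2=180
  after byte 3 (124): sum1=31, sum2=211
  after byte 4 (94): sum1=125, sum2=81
  after byte 5 (25): sum1=150, sum2=231
Checksum = sum2·256 + sum1 = 231·256 + 150 = 59286 = 0xE796.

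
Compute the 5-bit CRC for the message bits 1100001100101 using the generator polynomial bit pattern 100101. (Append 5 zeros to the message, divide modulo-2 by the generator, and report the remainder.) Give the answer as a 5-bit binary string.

01111

Append 5 zeros: 110000110010100000. Divide by 100101 (XOR where the leading bit is 1):
  pos 0: 110000 XOR 100101 = 010101
  pos 1: 101011 XOR 100101 = 001110
  pos 3: 111010 XOR 100101 = 011111
  pos 4: 111110 XOR 100101 = 011011
  pos 5: 110111 XOR 100101 = 010010
  pos 6: 100100 XOR 100101 = 000001
  pos 11: 110000 XOR 100101 = 010101
  pos 12: 101010 XOR 100101 = 001111
Remainder (last 5 bits) = 01111. This is the CRC / FCS.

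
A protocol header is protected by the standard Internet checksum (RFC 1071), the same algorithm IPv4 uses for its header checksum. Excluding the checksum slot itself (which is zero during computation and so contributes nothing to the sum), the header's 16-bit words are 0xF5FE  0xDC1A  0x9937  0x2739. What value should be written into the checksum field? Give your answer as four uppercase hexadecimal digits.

6D75

One's-complement addition (fold any carry out of bit 15 back into bit 0):
  0xF5FE + 0xDC1A = 0x1D218 → wrap carry → 0xD219
  0xD219 + 0x9937 = 0x16B50 → wrap carry → 0x6B51
  0x6B51 + 0x2739 = 0x0928A
One's-complement sum = 0x928A.
Checksum = ~0x928A & 0xFFFF = 0x6D75.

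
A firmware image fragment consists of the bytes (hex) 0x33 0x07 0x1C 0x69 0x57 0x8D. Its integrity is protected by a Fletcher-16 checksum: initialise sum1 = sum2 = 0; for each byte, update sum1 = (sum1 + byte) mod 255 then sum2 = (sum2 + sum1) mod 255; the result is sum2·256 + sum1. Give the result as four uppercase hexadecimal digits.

Running sums (mod 255):
  after byte 0 (0x33): sum1=51, sum2=51
  after byte 1 (0x07): sum1=58, sum2=109
  after byte 2 (0x1C): sum1=86, sum2=195
  after byte 3 (0x69): sum1=191, sum2=131
  after byte 4 (0x57): sum1=23, sum2=154
  after byte 5 (0x8D): sum1=164, sum2=63
Checksum = sum2·256 + sum1 = 63·256 + 164 = 16292 = 0x3FA4.

3FA4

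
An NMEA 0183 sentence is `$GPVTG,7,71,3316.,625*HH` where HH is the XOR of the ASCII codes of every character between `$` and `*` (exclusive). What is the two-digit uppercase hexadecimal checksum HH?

7B

XOR the ASCII codes of the payload characters:
  'G' = 0x47 → acc = 0x47
  'P' = 0x50 → acc = 0x17
  'V' = 0x56 → acc = 0x41
  'T' = 0x54 → acc = 0x15
  'G' = 0x47 → acc = 0x52
  ',' = 0x2C → acc = 0x7E
  '7' = 0x37 → acc = 0x49
  ',' = 0x2C → acc = 0x65
  '7' = 0x37 → acc = 0x52
  '1' = 0x31 → acc = 0x63
  ',' = 0x2C → acc = 0x4F
  '3' = 0x33 → acc = 0x7C
  '3' = 0x33 → acc = 0x4F
  '1' = 0x31 → acc = 0x7E
  '6' = 0x36 → acc = 0x48
  '.' = 0x2E → acc = 0x66
  ',' = 0x2C → acc = 0x4A
  '6' = 0x36 → acc = 0x7C
  '2' = 0x32 → acc = 0x4E
  '5' = 0x35 → acc = 0x7B
Checksum = 0x7B.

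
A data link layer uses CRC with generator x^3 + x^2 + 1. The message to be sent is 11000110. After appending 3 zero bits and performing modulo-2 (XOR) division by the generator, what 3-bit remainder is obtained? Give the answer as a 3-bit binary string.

Append 3 zeros: 11000110000. Divide by 1101 (XOR where the leading bit is 1):
  pos 0: 1100 XOR 1101 = 0001
  pos 3: 1011 XOR 1101 = 0110
  pos 4: 1100 XOR 1101 = 0001
  pos 7: 1000 XOR 1101 = 0101
Remainder (last 3 bits) = 101. This is the CRC / FCS.

101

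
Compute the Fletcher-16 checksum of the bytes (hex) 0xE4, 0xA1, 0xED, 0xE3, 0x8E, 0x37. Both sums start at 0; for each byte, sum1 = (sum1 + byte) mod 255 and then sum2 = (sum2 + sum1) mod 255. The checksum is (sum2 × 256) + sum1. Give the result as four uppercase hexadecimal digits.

3D1E

Running sums (mod 255):
  after byte 0 (0xE4): sum1=228, sum2=228
  after byte 1 (0xA1): sum1=134, sum2=107
  after byte 2 (0xED): sum1=116, sum2=223
  after byte 3 (0xE3): sum1=88, sum2=56
  after byte 4 (0x8E): sum1=230, sum2=31
  after byte 5 (0x37): sum1=30, sum2=61
Checksum = sum2·256 + sum1 = 61·256 + 30 = 15646 = 0x3D1E.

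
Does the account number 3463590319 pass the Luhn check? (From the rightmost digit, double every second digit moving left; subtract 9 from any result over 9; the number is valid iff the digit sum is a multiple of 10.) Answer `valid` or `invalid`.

valid

From the right, keep odd positions and double even positions (subtract 9 from any doubled value over 9):
  doubled (positions 2,4,...): 2 0 1 3 6 → sum 12
  kept (positions 1,3,...): 9 3 9 3 4 → sum 28
Total = 40.
40 mod 10 = 0, so the number is valid.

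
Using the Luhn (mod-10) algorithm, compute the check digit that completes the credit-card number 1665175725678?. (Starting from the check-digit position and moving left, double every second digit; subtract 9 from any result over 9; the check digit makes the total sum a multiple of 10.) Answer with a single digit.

Partial digits right→left: 8 7 6 5 2 7 5 7 1 5 6 6 1
Double every second digit counting from the check-digit position (so the 1st, 3rd, 5th, ... of the partial from the right).
  doubled (with −9 where >9): 7 3 4 1 2 3 2 → sum 22
  kept as-is: 7 5 7 7 5 6 → sum 37
Total = 22 + 37 = 59.
Check digit = (10 − (59 mod 10)) mod 10 = 1.

1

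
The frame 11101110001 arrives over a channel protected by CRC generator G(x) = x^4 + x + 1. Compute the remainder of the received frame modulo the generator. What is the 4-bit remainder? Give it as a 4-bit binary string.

Modulo-2 division of 11101110001 by 10011:
  pos 0: 11101 XOR 10011 = 01110
  pos 1: 11101 XOR 10011 = 01110
  pos 2: 11101 XOR 10011 = 01110
  pos 3: 11100 XOR 10011 = 01111
  pos 4: 11110 XOR 10011 = 01101
  pos 5: 11010 XOR 10011 = 01001
  pos 6: 10011 XOR 10011 = 00000
Remainder = 0000 (zero — the frame passes the CRC check).

0000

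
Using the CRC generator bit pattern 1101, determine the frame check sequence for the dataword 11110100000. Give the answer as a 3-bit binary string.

Append 3 zeros: 11110100000000. Divide by 1101 (XOR where the leading bit is 1):
  pos 0: 1111 XOR 1101 = 0010
  pos 2: 1001 XOR 1101 = 0100
  pos 3: 1000 XOR 1101 = 0101
  pos 4: 1010 XOR 1101 = 0111
  pos 5: 1110 XOR 1101 = 0011
  pos 7: 1100 XOR 1101 = 0001
  pos 10: 1000 XOR 1101 = 0101
Remainder (last 3 bits) = 101. This is the CRC / FCS.

101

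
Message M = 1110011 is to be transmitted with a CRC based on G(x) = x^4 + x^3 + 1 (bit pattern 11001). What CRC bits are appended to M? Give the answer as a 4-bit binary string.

Append 4 zeros: 11100110000. Divide by 11001 (XOR where the leading bit is 1):
  pos 0: 11100 XOR 11001 = 00101
  pos 2: 10111 XOR 11001 = 01110
  pos 3: 11100 XOR 11001 = 00101
  pos 5: 10100 XOR 11001 = 01101
  pos 6: 11010 XOR 11001 = 00011
Remainder (last 4 bits) = 0011. This is the CRC / FCS.

0011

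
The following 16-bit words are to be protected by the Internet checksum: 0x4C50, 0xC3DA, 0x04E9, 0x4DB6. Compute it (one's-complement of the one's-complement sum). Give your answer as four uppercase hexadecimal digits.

One's-complement addition (fold any carry out of bit 15 back into bit 0):
  0x4C50 + 0xC3DA = 0x1102A → wrap carry → 0x102B
  0x102B + 0x04E9 = 0x01514
  0x1514 + 0x4DB6 = 0x062CA
One's-complement sum = 0x62CA.
Checksum = ~0x62CA & 0xFFFF = 0x9D35.

9D35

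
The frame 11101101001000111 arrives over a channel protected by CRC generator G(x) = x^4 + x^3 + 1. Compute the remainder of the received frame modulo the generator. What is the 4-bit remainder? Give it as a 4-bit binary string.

Modulo-2 division of 11101101001000111 by 11001:
  pos 0: 11101 XOR 11001 = 00100
  pos 2: 10010 XOR 11001 = 01011
  pos 3: 10111 XOR 11001 = 01110
  pos 4: 11100 XOR 11001 = 00101
  pos 6: 10101 XOR 11001 = 01100
  pos 7: 11000 XOR 11001 = 00001
  pos 11: 10011 XOR 11001 = 01010
  pos 12: 10101 XOR 11001 = 01100
Remainder = 1100 (nonzero — an error is detected).

1100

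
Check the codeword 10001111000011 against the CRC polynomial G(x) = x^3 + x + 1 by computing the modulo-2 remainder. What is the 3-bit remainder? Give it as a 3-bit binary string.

100

Modulo-2 division of 10001111000011 by 1011:
  pos 0: 1000 XOR 1011 = 0011
  pos 2: 1111 XOR 1011 = 0100
  pos 3: 1001 XOR 1011 = 0010
  pos 5: 1010 XOR 1011 = 0001
  pos 8: 1000 XOR 1011 = 0011
  pos 10: 1111 XOR 1011 = 0100
Remainder = 100 (nonzero — an error is detected).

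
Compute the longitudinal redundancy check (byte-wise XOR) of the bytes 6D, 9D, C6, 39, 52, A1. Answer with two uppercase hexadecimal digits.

FC

XOR the bytes together:
  start with 0x6D
  0x6D ⊕ 0x9D = 0xF0
  0xF0 ⊕ 0xC6 = 0x36
  0x36 ⊕ 0x39 = 0x0F
  0x0F ⊕ 0x52 = 0x5D
  0x5D ⊕ 0xA1 = 0xFC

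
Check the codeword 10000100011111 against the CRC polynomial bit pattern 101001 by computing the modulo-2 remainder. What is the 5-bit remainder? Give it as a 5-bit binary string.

10000

Modulo-2 division of 10000100011111 by 101001:
  pos 0: 100001 XOR 101001 = 001000
  pos 2: 100000 XOR 101001 = 001001
  pos 4: 100101 XOR 101001 = 001100
  pos 6: 110011 XOR 101001 = 011010
  pos 7: 110101 XOR 101001 = 011100
  pos 8: 111001 XOR 101001 = 010000
Remainder = 10000 (nonzero — an error is detected).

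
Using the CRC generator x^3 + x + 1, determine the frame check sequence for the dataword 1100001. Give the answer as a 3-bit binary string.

101

Append 3 zeros: 1100001000. Divide by 1011 (XOR where the leading bit is 1):
  pos 0: 1100 XOR 1011 = 0111
  pos 1: 1110 XOR 1011 = 0101
  pos 2: 1010 XOR 1011 = 0001
  pos 5: 1100 XOR 1011 = 0111
  pos 6: 1110 XOR 1011 = 0101
Remainder (last 3 bits) = 101. This is the CRC / FCS.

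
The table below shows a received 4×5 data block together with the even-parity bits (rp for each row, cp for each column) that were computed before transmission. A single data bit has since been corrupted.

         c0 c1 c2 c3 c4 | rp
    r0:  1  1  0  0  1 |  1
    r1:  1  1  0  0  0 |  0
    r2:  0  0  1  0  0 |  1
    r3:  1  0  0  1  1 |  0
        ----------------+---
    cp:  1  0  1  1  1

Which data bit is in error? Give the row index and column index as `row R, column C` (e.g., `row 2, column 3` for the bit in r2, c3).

row 3, column 4

Recompute each row's even parity and compare to rp:
  r0: data parity 1, sent rp 1 → ok
  r1: data parity 0, sent rp 0 → ok
  r2: data parity 1, sent rp 1 → ok
  r3: data parity 1, sent rp 0 → mismatch
Recompute each column's even parity and compare to cp:
  c0: data parity 1, sent cp 1 → ok
  c1: data parity 0, sent cp 0 → ok
  c2: data parity 1, sent cp 1 → ok
  c3: data parity 1, sent cp 1 → ok
  c4: data parity 0, sent cp 1 → mismatch
Exactly one row (r3) and one column (c4) fail → the flipped bit is at their intersection.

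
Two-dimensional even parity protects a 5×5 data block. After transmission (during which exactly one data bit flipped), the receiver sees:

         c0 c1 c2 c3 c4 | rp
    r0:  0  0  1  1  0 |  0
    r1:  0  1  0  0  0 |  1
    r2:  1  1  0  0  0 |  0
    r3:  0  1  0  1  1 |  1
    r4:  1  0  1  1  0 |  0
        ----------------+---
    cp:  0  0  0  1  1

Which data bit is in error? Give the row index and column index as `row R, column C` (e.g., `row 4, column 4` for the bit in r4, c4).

row 4, column 1

Recompute each row's even parity and compare to rp:
  r0: data parity 0, sent rp 0 → ok
  r1: data parity 1, sent rp 1 → ok
  r2: data parity 0, sent rp 0 → ok
  r3: data parity 1, sent rp 1 → ok
  r4: data parity 1, sent rp 0 → mismatch
Recompute each column's even parity and compare to cp:
  c0: data parity 0, sent cp 0 → ok
  c1: data parity 1, sent cp 0 → mismatch
  c2: data parity 0, sent cp 0 → ok
  c3: data parity 1, sent cp 1 → ok
  c4: data parity 1, sent cp 1 → ok
Exactly one row (r4) and one column (c1) fail → the flipped bit is at their intersection.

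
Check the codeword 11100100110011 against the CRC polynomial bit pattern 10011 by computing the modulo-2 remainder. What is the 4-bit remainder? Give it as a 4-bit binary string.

Modulo-2 division of 11100100110011 by 10011:
  pos 0: 11100 XOR 10011 = 01111
  pos 1: 11111 XOR 10011 = 01100
  pos 2: 11000 XOR 10011 = 01011
  pos 3: 10110 XOR 10011 = 00101
  pos 5: 10111 XOR 10011 = 00100
  pos 7: 10000 XOR 10011 = 00011
Remainder = 1111 (nonzero — an error is detected).

1111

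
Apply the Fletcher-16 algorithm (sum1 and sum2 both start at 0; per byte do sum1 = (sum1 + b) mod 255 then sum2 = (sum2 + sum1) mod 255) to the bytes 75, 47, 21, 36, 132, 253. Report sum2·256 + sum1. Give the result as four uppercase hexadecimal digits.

7736

Running sums (mod 255):
  after byte 0 (75): sum1=75, sum2=75
  after byte 1 (47): sum1=122, sum2=197
  after byte 2 (21): sum1=143, sum2=85
  after byte 3 (36): sum1=179, sum2=9
  after byte 4 (132): sum1=56, sum2=65
  after byte 5 (253): sum1=54, sum2=119
Checksum = sum2·256 + sum1 = 119·256 + 54 = 30518 = 0x7736.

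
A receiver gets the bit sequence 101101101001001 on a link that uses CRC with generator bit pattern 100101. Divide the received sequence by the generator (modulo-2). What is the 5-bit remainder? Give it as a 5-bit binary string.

00000

Modulo-2 division of 101101101001001 by 100101:
  pos 0: 101101 XOR 100101 = 001000
  pos 2: 100010 XOR 100101 = 000111
  pos 5: 111100 XOR 100101 = 011001
  pos 6: 110011 XOR 100101 = 010110
  pos 7: 101100 XOR 100101 = 001001
  pos 9: 100101 XOR 100101 = 000000
Remainder = 00000 (zero — the frame passes the CRC check).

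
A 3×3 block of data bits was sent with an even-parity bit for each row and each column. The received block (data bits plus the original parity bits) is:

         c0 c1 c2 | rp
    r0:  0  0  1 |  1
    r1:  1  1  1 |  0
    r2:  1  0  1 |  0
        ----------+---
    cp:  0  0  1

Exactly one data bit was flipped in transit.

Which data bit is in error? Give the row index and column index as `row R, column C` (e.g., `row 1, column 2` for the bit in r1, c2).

Recompute each row's even parity and compare to rp:
  r0: data parity 1, sent rp 1 → ok
  r1: data parity 1, sent rp 0 → mismatch
  r2: data parity 0, sent rp 0 → ok
Recompute each column's even parity and compare to cp:
  c0: data parity 0, sent cp 0 → ok
  c1: data parity 1, sent cp 0 → mismatch
  c2: data parity 1, sent cp 1 → ok
Exactly one row (r1) and one column (c1) fail → the flipped bit is at their intersection.

row 1, column 1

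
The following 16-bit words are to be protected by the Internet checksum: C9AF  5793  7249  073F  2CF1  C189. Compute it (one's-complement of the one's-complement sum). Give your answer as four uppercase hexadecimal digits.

One's-complement addition (fold any carry out of bit 15 back into bit 0):
  0xC9AF + 0x5793 = 0x12142 → wrap carry → 0x2143
  0x2143 + 0x7249 = 0x0938C
  0x938C + 0x073F = 0x09ACB
  0x9ACB + 0x2CF1 = 0x0C7BC
  0xC7BC + 0xC189 = 0x18945 → wrap carry → 0x8946
One's-complement sum = 0x8946.
Checksum = ~0x8946 & 0xFFFF = 0x76B9.

76B9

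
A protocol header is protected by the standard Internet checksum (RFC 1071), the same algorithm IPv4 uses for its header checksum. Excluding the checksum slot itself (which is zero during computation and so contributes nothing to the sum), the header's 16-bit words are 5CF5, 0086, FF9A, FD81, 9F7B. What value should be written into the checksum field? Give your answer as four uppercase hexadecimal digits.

05EC

One's-complement addition (fold any carry out of bit 15 back into bit 0):
  0x5CF5 + 0x0086 = 0x05D7B
  0x5D7B + 0xFF9A = 0x15D15 → wrap carry → 0x5D16
  0x5D16 + 0xFD81 = 0x15A97 → wrap carry → 0x5A98
  0x5A98 + 0x9F7B = 0x0FA13
One's-complement sum = 0xFA13.
Checksum = ~0xFA13 & 0xFFFF = 0x05EC.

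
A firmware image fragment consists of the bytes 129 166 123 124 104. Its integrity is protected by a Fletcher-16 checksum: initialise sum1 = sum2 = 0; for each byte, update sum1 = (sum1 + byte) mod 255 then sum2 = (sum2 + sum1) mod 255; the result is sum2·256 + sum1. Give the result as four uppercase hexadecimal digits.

F588

Running sums (mod 255):
  after byte 0 (129): sum1=129, sum2=129
  after byte 1 (166): sum1=40, sum2=169
  after byte 2 (123): sum1=163, sum2=77
  after byte 3 (124): sum1=32, sum2=109
  after byte 4 (104): sum1=136, sum2=245
Checksum = sum2·256 + sum1 = 245·256 + 136 = 62856 = 0xF588.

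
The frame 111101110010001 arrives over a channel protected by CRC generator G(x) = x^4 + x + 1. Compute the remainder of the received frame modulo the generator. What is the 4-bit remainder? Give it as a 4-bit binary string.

Modulo-2 division of 111101110010001 by 10011:
  pos 0: 11110 XOR 10011 = 01101
  pos 1: 11011 XOR 10011 = 01000
  pos 2: 10001 XOR 10011 = 00010
  pos 5: 10100 XOR 10011 = 00111
  pos 7: 11110 XOR 10011 = 01101
  pos 8: 11010 XOR 10011 = 01001
  pos 9: 10010 XOR 10011 = 00001
Remainder = 0011 (nonzero — an error is detected).

0011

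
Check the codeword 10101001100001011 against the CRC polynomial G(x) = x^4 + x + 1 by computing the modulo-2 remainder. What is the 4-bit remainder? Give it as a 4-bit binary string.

0000

Modulo-2 division of 10101001100001011 by 10011:
  pos 0: 10101 XOR 10011 = 00110
  pos 2: 11000 XOR 10011 = 01011
  pos 3: 10111 XOR 10011 = 00100
  pos 5: 10010 XOR 10011 = 00001
  pos 9: 10001 XOR 10011 = 00010
  pos 12: 10011 XOR 10011 = 00000
Remainder = 0000 (zero — the frame passes the CRC check).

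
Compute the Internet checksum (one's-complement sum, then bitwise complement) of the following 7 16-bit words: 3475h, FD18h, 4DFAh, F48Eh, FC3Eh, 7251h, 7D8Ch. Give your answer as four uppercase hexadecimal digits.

One's-complement addition (fold any carry out of bit 15 back into bit 0):
  0x3475 + 0xFD18 = 0x1318D → wrap carry → 0x318E
  0x318E + 0x4DFA = 0x07F88
  0x7F88 + 0xF48E = 0x17416 → wrap carry → 0x7417
  0x7417 + 0xFC3E = 0x17055 → wrap carry → 0x7056
  0x7056 + 0x7251 = 0x0E2A7
  0xE2A7 + 0x7D8C = 0x16033 → wrap carry → 0x6034
One's-complement sum = 0x6034.
Checksum = ~0x6034 & 0xFFFF = 0x9FCB.

9FCB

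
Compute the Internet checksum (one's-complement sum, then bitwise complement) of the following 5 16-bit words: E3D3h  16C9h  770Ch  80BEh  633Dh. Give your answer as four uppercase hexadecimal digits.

AA5A

One's-complement addition (fold any carry out of bit 15 back into bit 0):
  0xE3D3 + 0x16C9 = 0x0FA9C
  0xFA9C + 0x770C = 0x171A8 → wrap carry → 0x71A9
  0x71A9 + 0x80BE = 0x0F267
  0xF267 + 0x633D = 0x155A4 → wrap carry → 0x55A5
One's-complement sum = 0x55A5.
Checksum = ~0x55A5 & 0xFFFF = 0xAA5A.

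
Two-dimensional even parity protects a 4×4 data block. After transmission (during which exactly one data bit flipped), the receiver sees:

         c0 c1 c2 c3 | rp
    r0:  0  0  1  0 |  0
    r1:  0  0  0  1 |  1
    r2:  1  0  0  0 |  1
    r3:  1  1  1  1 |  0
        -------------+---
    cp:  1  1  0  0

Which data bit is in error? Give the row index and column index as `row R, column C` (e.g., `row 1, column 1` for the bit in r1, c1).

Recompute each row's even parity and compare to rp:
  r0: data parity 1, sent rp 0 → mismatch
  r1: data parity 1, sent rp 1 → ok
  r2: data parity 1, sent rp 1 → ok
  r3: data parity 0, sent rp 0 → ok
Recompute each column's even parity and compare to cp:
  c0: data parity 0, sent cp 1 → mismatch
  c1: data parity 1, sent cp 1 → ok
  c2: data parity 0, sent cp 0 → ok
  c3: data parity 0, sent cp 0 → ok
Exactly one row (r0) and one column (c0) fail → the flipped bit is at their intersection.

row 0, column 0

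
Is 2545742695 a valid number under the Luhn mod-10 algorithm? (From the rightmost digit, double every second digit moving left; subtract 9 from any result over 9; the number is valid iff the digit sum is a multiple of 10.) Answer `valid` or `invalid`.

invalid

From the right, keep odd positions and double even positions (subtract 9 from any doubled value over 9):
  doubled (positions 2,4,...): 9 4 5 8 4 → sum 30
  kept (positions 1,3,...): 5 6 4 5 5 → sum 25
Total = 55.
55 mod 10 = 5, so the number is invalid.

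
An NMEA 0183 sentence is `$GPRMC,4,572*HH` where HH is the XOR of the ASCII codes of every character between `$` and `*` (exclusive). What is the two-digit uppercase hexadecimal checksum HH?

4F

XOR the ASCII codes of the payload characters:
  'G' = 0x47 → acc = 0x47
  'P' = 0x50 → acc = 0x17
  'R' = 0x52 → acc = 0x45
  'M' = 0x4D → acc = 0x08
  'C' = 0x43 → acc = 0x4B
  ',' = 0x2C → acc = 0x67
  '4' = 0x34 → acc = 0x53
  ',' = 0x2C → acc = 0x7F
  '5' = 0x35 → acc = 0x4A
  '7' = 0x37 → acc = 0x7D
  '2' = 0x32 → acc = 0x4F
Checksum = 0x4F.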